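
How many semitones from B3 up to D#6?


Step by step:
Absolute semitone position = octave×12 + chromatic position
B3: 3×12 + 11 = 47
D#6: 6×12 + 3 = 75
Difference = 75 - 47 = 28
= 28 semitones


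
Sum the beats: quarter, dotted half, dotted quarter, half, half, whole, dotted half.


Working:
Beat values:
  quarter = 1 beat
  dotted half = 3 beats
  dotted quarter = 1.5 beats
  half = 2 beats
  half = 2 beats
  whole = 4 beats
  dotted half = 3 beats
Sum = 1 + 3 + 1.5 + 2 + 2 + 4 + 3
= 16.5 beats


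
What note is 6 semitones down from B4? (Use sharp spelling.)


B4: chromatic position 11 in octave 4 → absolute = 4×12 + 11 = 59
Transpose down 6: 59 - 6 = 53
53 = 4×12 + 5 → F in octave 4
Result = F4


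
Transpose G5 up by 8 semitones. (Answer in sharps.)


Let's work it out.
G5: chromatic position 7 in octave 5 → absolute = 5×12 + 7 = 67
Transpose up 8: 67 + 8 = 75
75 = 6×12 + 3 → D# in octave 6
Result = D#6


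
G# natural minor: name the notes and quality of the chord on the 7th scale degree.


Step by step:
G# natural minor scale: G# A# B C# D# E F#
Diatonic triad on degree 7 stacks scale notes 7, 2, 4: F# A# C#
F#→A# = 4 semitones; F#→C# = 7 semitones → major triad
= F# A# C# (major)


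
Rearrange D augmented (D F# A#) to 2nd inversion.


Reasoning:
Root position: D F# A#
2nd inversion: move root and 3rd up an octave
Bass note: A#
Notes (bottom to top) = A# D F#


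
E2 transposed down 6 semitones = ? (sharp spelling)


Reasoning:
E2: chromatic position 4 in octave 2 → absolute = 2×12 + 4 = 28
Transpose down 6: 28 - 6 = 22
22 = 1×12 + 10 → A# in octave 1
Result = A#1


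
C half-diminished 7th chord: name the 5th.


Solution.
Half-diminished 7th chord = root + minor 3rd + diminished 5th + minor 7th
Seventh chords stack in thirds, so the letter names are C-E-G-B
Root: C
Minor 3rd above C: Eb
Diminished 5th above C: Gb
Minor 7th above C: Bb
The 5th = Gb


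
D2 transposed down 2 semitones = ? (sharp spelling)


Let's work it out.
D2: chromatic position 2 in octave 2 → absolute = 2×12 + 2 = 26
Transpose down 2: 26 - 2 = 24
24 = 2×12 + 0 → C in octave 2
Result = C2


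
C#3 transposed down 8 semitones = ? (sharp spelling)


Let's work it out.
C#3: chromatic position 1 in octave 3 → absolute = 3×12 + 1 = 37
Transpose down 8: 37 - 8 = 29
29 = 2×12 + 5 → F in octave 2
Result = F2


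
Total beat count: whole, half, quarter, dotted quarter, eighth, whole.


Let's work it out.
Beat values:
  whole = 4 beats
  half = 2 beats
  quarter = 1 beat
  dotted quarter = 1.5 beats
  eighth = 0.5 beats
  whole = 4 beats
Sum = 4 + 2 + 1 + 1.5 + 0.5 + 4
= 13 beats


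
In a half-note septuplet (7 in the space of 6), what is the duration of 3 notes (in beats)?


Let's work it out.
Septuplet: 7 notes occupy the space of 6 half notes
Space = 6 × 2 = 12 beats
Each septuplet note = 12 / 7 = 12/7 beats
3 notes = 3 × 12/7 = 36/7
= 36/7 beats


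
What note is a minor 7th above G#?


Solution.
A 7th spans 7 letter names, so from G we land on F
A minor 7th = 10 semitones above G#
Spell F at that pitch: F#
= F#


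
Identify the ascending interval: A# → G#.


Step by step:
Letter names: A → G spans 7 letter names → a 7th
Semitones: A# → G# = 10 half-steps
A 7th of 10 semitones is a minor 7th
= minor 7th


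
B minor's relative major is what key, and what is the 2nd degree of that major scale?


The relative major shares the key signature and is a minor 3rd above the minor tonic
A minor 3rd above B is D
→ relative major of B minor is D major
D major scale: D E F# G A B C#
= D major; 2nd degree = E


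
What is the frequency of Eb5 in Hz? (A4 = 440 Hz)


f = 440 × 2^(n/12) where n = semitones from A4
Eb5: 6 semitones from A4
f = 440 × 2^(6/12)
f = 622.25 Hz


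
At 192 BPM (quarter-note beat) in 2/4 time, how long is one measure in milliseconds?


Working:
Quarter-note beat duration = 60000 / 192 ms
Beats per measure (2/4) = 2
One measure = 2 × 60000 / 192 = 120000 / 192 ms
= 625.0 ms


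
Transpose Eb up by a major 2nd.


Reasoning:
major 2nd: 2 letter names, 2 semitones
Letter: E + 1 → F
Pitch: Eb + 2 semitones, spelled as an F → F
= F


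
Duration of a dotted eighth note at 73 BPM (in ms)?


Reasoning:
One quarter-note beat = 60000 / BPM = 60000 / 73 ms
Dotted eighth note = 3/4 × quarter note
Duration = 3/4 × 60000 / 73 = 45000 / 73
= 616.4 ms


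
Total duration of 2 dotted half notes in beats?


Let's work it out.
Base half note = 2 beats
Dot 1 adds half the previous value: +1
One dotted half = 2 + 1 = 3
2 of them = 2 × 3 = 6
= 6 beats


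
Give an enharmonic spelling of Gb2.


Enharmonic notes sound the same pitch but are spelled with different letter names
Gb and F# name the same pitch class
= F#2


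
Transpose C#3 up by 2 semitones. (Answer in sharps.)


Working:
C#3: chromatic position 1 in octave 3 → absolute = 3×12 + 1 = 37
Transpose up 2: 37 + 2 = 39
39 = 3×12 + 3 → D# in octave 3
Result = D#3


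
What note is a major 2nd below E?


Solution.
A 2nd spans 2 letter names, so from E we land on D
A major 2nd = 2 semitones below E
Spell D at that pitch: D
= D


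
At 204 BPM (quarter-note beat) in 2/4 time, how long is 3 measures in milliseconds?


Working:
Quarter-note beat duration = 60000 / 204 ms
Beats per measure (2/4) = 2
One measure = 2 × 60000 / 204 = 120000 / 204 ms
3 measures = 3 × 120000 / 204 = 360000 / 204
= 1764.7 ms


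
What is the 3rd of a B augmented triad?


Solution.
Augmented triad = root + major 3rd (4 semitones) + augmented 5th (8 semitones)
A triad on B stacks thirds, so the chord tones use letter names B-D-F
Root: B
Major 3rd above B: D#
Augmented 5th above B: F##
The 3rd = D#


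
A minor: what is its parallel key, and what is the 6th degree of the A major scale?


Solution.
Parallel keys share the same tonic but differ in mode
A minor → parallel is A major
A major scale: A B C# D E F# G#
= A major; 6th degree = F#


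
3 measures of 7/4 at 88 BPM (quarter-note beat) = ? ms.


Working:
Quarter-note beat duration = 60000 / 88 ms
Beats per measure (7/4) = 7
One measure = 7 × 60000 / 88 = 420000 / 88 ms
3 measures = 3 × 420000 / 88 = 1260000 / 88
= 14318.2 ms


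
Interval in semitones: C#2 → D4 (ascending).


Solution.
Absolute semitone position = octave×12 + chromatic position
C#2: 2×12 + 1 = 25
D4: 4×12 + 2 = 50
Difference = 50 - 25 = 25
= 25 semitones


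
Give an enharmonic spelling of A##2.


Solution.
Enharmonic notes sound the same pitch but are spelled with different letter names
A## and B name the same pitch class
= B2


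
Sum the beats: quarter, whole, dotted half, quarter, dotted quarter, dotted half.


Working:
Beat values:
  quarter = 1 beat
  whole = 4 beats
  dotted half = 3 beats
  quarter = 1 beat
  dotted quarter = 1.5 beats
  dotted half = 3 beats
Sum = 1 + 4 + 3 + 1 + 1.5 + 3
= 13.5 beats


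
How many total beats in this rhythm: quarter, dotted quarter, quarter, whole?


Reasoning:
Beat values:
  quarter = 1 beat
  dotted quarter = 1.5 beats
  quarter = 1 beat
  whole = 4 beats
Sum = 1 + 1.5 + 1 + 4
= 7.5 beats


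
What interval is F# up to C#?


Step by step:
Letter names: F → C spans 5 letter names → a 5th
Semitones: F# → C# = 7 half-steps
A 5th of 7 semitones is a perfect 5th
= perfect 5th


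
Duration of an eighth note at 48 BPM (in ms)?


Step by step:
One quarter-note beat = 60000 / BPM = 60000 / 48 ms
Eighth note = 1/2 × quarter note
Duration = 1/2 × 60000 / 48 = 30000 / 48
= 625.0 ms


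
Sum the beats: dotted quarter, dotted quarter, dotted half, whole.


Beat values:
  dotted quarter = 1.5 beats
  dotted quarter = 1.5 beats
  dotted half = 3 beats
  whole = 4 beats
Sum = 1.5 + 1.5 + 3 + 4
= 10 beats


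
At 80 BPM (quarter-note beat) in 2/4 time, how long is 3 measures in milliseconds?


Solution.
Quarter-note beat duration = 60000 / 80 ms
Beats per measure (2/4) = 2
One measure = 2 × 60000 / 80 = 120000 / 80 ms
3 measures = 3 × 120000 / 80 = 360000 / 80
= 4500.0 ms


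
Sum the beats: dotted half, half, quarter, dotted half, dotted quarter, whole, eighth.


Working:
Beat values:
  dotted half = 3 beats
  half = 2 beats
  quarter = 1 beat
  dotted half = 3 beats
  dotted quarter = 1.5 beats
  whole = 4 beats
  eighth = 0.5 beats
Sum = 3 + 2 + 1 + 3 + 1.5 + 4 + 0.5
= 15 beats


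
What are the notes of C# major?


Solution.
Major scale pattern: W-W-H-W-W-W-H (2-2-1-2-2-2-1 semitones)
Starting from C#:
  C# + 2 semitones → D#
  D# + 2 semitones → E#
  E# + 1 semitone → F#
  F# + 2 semitones → G#
  G# + 2 semitones → A#
  A# + 2 semitones → B#
  B# + 1 semitone → C#
Scale = C# D# E# F# G# A# B#


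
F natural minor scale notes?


Working:
Natural minor scale pattern: W-H-W-W-H-W-W (2-1-2-2-1-2-2 semitones)
Starting from F:
  F + 2 semitones → G
  G + 1 semitone → Ab
  Ab + 2 semitones → Bb
  Bb + 2 semitones → C
  C + 1 semitone → Db
  Db + 2 semitones → Eb
  Eb + 2 semitones → F
Scale = F G Ab Bb C Db Eb


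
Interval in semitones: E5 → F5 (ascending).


Absolute semitone position = octave×12 + chromatic position
E5: 5×12 + 4 = 64
F5: 5×12 + 5 = 65
Difference = 65 - 64 = 1
= 1 semitone


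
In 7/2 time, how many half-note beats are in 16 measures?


Working:
Time signature 7/2: the bottom number 2 means the half note gets one count
The top number 7 means 7 half-note beats per measure
Total = 7 × 16 measures
= 112 half-note beats


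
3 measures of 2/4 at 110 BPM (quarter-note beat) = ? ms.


Quarter-note beat duration = 60000 / 110 ms
Beats per measure (2/4) = 2
One measure = 2 × 60000 / 110 = 120000 / 110 ms
3 measures = 3 × 120000 / 110 = 360000 / 110
= 3272.7 ms


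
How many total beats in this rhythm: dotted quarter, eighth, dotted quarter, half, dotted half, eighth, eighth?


Let's work it out.
Beat values:
  dotted quarter = 1.5 beats
  eighth = 0.5 beats
  dotted quarter = 1.5 beats
  half = 2 beats
  dotted half = 3 beats
  eighth = 0.5 beats
  eighth = 0.5 beats
Sum = 1.5 + 0.5 + 1.5 + 2 + 3 + 0.5 + 0.5
= 9.5 beats


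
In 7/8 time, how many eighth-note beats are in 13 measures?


Time signature 7/8: the bottom number 8 means the eighth note gets one count
The top number 7 means 7 eighth-note beats per measure
Total = 7 × 13 measures
= 91 eighth-note beats


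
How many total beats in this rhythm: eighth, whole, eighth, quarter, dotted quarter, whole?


Reasoning:
Beat values:
  eighth = 0.5 beats
  whole = 4 beats
  eighth = 0.5 beats
  quarter = 1 beat
  dotted quarter = 1.5 beats
  whole = 4 beats
Sum = 0.5 + 4 + 0.5 + 1 + 1.5 + 4
= 11.5 beats


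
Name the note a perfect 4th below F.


Reasoning:
A 4th spans 4 letter names, so from F we land on C
A perfect 4th = 5 semitones below F
Spell C at that pitch: C
= C


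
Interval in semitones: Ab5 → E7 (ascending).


Solution.
Absolute semitone position = octave×12 + chromatic position
Ab5: 5×12 + 8 = 68
E7: 7×12 + 4 = 88
Difference = 88 - 68 = 20
= 20 semitones


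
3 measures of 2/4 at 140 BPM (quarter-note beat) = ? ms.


Quarter-note beat duration = 60000 / 140 ms
Beats per measure (2/4) = 2
One measure = 2 × 60000 / 140 = 120000 / 140 ms
3 measures = 3 × 120000 / 140 = 360000 / 140
= 2571.4 ms


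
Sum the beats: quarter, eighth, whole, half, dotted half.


Solution.
Beat values:
  quarter = 1 beat
  eighth = 0.5 beats
  whole = 4 beats
  half = 2 beats
  dotted half = 3 beats
Sum = 1 + 0.5 + 4 + 2 + 3
= 10.5 beats


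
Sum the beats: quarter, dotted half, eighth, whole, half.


Step by step:
Beat values:
  quarter = 1 beat
  dotted half = 3 beats
  eighth = 0.5 beats
  whole = 4 beats
  half = 2 beats
Sum = 1 + 3 + 0.5 + 4 + 2
= 10.5 beats


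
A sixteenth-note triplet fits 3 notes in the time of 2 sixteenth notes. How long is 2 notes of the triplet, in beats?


Working:
Triplet: 3 notes occupy the space of 2 sixteenth notes
Space = 2 × 1/4 = 1/2 beats
Each triplet note = 1/2 / 3 = 1/6 beats
2 notes = 2 × 1/6 = 1/3
= 1/3 beats


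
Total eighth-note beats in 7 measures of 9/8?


Solution.
Time signature 9/8: the bottom number 8 means the eighth note gets one count
The top number 9 means 9 eighth-note beats per measure
Total = 9 × 7 measures
= 63 eighth-note beats


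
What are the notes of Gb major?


Step by step:
Major scale pattern: W-W-H-W-W-W-H (2-2-1-2-2-2-1 semitones)
Starting from Gb:
  Gb + 2 semitones → Ab
  Ab + 2 semitones → Bb
  Bb + 1 semitone → Cb
  Cb + 2 semitones → Db
  Db + 2 semitones → Eb
  Eb + 2 semitones → F
  F + 1 semitone → Gb
Scale = Gb Ab Bb Cb Db Eb F


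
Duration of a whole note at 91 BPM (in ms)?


Working:
One quarter-note beat = 60000 / BPM = 60000 / 91 ms
Whole note = 4 × quarter note
Duration = 4 × 60000 / 91 = 240000 / 91
= 2637.4 ms


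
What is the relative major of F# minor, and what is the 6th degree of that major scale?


Solution.
The relative major shares the key signature and is a minor 3rd above the minor tonic
A minor 3rd above F# is A
→ relative major of F# minor is A major
A major scale: A B C# D E F# G#
= A major; 6th degree = F#


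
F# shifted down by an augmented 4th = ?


Working:
augmented 4th: 4 letter names, 6 semitones
Letter: F - 3 → C
Pitch: F# - 6 semitones, spelled as a C → C
= C


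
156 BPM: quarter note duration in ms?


Let's work it out.
One quarter-note beat = 60000 / BPM = 60000 / 156 ms
Duration = 60000 / 156
= 384.6 ms


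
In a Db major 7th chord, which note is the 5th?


Let's work it out.
Major 7th chord = root + major 3rd + perfect 5th + major 7th
Seventh chords stack in thirds, so the letter names are D-F-A-C
Root: Db
Major 3rd above Db: F
Perfect 5th above Db: Ab
Major 7th above Db: C
The 5th = Ab


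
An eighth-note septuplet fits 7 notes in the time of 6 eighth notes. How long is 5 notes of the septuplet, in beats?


Let's work it out.
Septuplet: 7 notes occupy the space of 6 eighth notes
Space = 6 × 1/2 = 3 beats
Each septuplet note = 3 / 7 = 3/7 beats
5 notes = 5 × 3/7 = 15/7
= 15/7 beats


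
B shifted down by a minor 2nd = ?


Let's work it out.
minor 2nd: 2 letter names, 1 semitones
Letter: B - 1 → A
Pitch: B - 1 semitones, spelled as an A → A#
= A#


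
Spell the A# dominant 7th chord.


Dominant 7th chord = root + major 3rd + perfect 5th + minor 7th
Seventh chords stack in thirds, so the letter names are A-C-E-G
Root: A#
Major 3rd above A#: C##
Perfect 5th above A#: E#
Minor 7th above A#: G#
Chord = A# C## E# G#


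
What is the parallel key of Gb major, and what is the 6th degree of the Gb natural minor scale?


Step by step:
Parallel keys share the same tonic but differ in mode
Gb major → parallel is Gb minor
Gb natural minor scale: Gb Ab Bbb Cb Db Ebb Fb
= Gb minor; 6th degree = Ebb


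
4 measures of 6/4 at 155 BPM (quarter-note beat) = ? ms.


Solution.
Quarter-note beat duration = 60000 / 155 ms
Beats per measure (6/4) = 6
One measure = 6 × 60000 / 155 = 360000 / 155 ms
4 measures = 4 × 360000 / 155 = 1440000 / 155
= 9290.3 ms


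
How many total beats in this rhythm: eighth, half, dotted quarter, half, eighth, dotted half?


Beat values:
  eighth = 0.5 beats
  half = 2 beats
  dotted quarter = 1.5 beats
  half = 2 beats
  eighth = 0.5 beats
  dotted half = 3 beats
Sum = 0.5 + 2 + 1.5 + 2 + 0.5 + 3
= 9.5 beats


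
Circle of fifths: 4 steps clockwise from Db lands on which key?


Working:
Each clockwise step on the circle of fifths moves up a perfect 5th
From Db: Db → Ab → Eb → Bb → F
= F


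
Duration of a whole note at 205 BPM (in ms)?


Solution.
One quarter-note beat = 60000 / BPM = 60000 / 205 ms
Whole note = 4 × quarter note
Duration = 4 × 60000 / 205 = 240000 / 205
= 1170.7 ms


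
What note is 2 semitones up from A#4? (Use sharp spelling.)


A#4: chromatic position 10 in octave 4 → absolute = 4×12 + 10 = 58
Transpose up 2: 58 + 2 = 60
60 = 5×12 + 0 → C in octave 5
Result = C5


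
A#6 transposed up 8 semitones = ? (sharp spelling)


Working:
A#6: chromatic position 10 in octave 6 → absolute = 6×12 + 10 = 82
Transpose up 8: 82 + 8 = 90
90 = 7×12 + 6 → F# in octave 7
Result = F#7


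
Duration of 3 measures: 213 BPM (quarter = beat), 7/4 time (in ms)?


Working:
Quarter-note beat duration = 60000 / 213 ms
Beats per measure (7/4) = 7
One measure = 7 × 60000 / 213 = 420000 / 213 ms
3 measures = 3 × 420000 / 213 = 1260000 / 213
= 5915.5 ms


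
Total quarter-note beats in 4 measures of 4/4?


Time signature 4/4: the bottom number 4 means the quarter note gets one count
The top number 4 means 4 quarter-note beats per measure
Total = 4 × 4 measures
= 16 quarter-note beats


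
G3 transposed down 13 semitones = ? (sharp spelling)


G3: chromatic position 7 in octave 3 → absolute = 3×12 + 7 = 43
Transpose down 13: 43 - 13 = 30
30 = 2×12 + 6 → F# in octave 2
Result = F#2


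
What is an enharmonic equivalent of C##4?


Let's work it out.
Enharmonic notes sound the same pitch but are spelled with different letter names
C## and D name the same pitch class
= D4


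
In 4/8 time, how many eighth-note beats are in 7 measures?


Time signature 4/8: the bottom number 8 means the eighth note gets one count
The top number 4 means 4 eighth-note beats per measure
Total = 4 × 7 measures
= 28 eighth-note beats


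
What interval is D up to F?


Solution.
Letter names: D → F spans 3 letter names → a 3rd
Semitones: D → F = 3 half-steps
A 3rd of 3 semitones is a minor 3rd
= minor 3rd


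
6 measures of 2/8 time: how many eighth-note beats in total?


Let's work it out.
Time signature 2/8: the bottom number 8 means the eighth note gets one count
The top number 2 means 2 eighth-note beats per measure
Total = 2 × 6 measures
= 12 eighth-note beats


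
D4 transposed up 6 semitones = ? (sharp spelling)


Let's work it out.
D4: chromatic position 2 in octave 4 → absolute = 4×12 + 2 = 50
Transpose up 6: 50 + 6 = 56
56 = 4×12 + 8 → G# in octave 4
Result = G#4


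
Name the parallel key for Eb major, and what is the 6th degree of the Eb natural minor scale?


Step by step:
Parallel keys share the same tonic but differ in mode
Eb major → parallel is Eb minor
Eb natural minor scale: Eb F Gb Ab Bb Cb Db
= Eb minor; 6th degree = Cb


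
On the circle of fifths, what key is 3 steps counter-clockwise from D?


Each counter-clockwise step moves down a perfect 5th (= up a perfect 4th)
From D: D → G → C → F
= F


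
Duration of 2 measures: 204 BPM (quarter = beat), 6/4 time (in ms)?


Working:
Quarter-note beat duration = 60000 / 204 ms
Beats per measure (6/4) = 6
One measure = 6 × 60000 / 204 = 360000 / 204 ms
2 measures = 2 × 360000 / 204 = 720000 / 204
= 3529.4 ms


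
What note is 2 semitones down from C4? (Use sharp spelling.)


Reasoning:
C4: chromatic position 0 in octave 4 → absolute = 4×12 + 0 = 48
Transpose down 2: 48 - 2 = 46
46 = 3×12 + 10 → A# in octave 3
Result = A#3


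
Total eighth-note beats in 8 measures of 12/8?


Let's work it out.
Time signature 12/8: the bottom number 8 means the eighth note gets one count
The top number 12 means 12 eighth-note beats per measure
Total = 12 × 8 measures
= 96 eighth-note beats


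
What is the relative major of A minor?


Reasoning:
The relative major shares the key signature and is a minor 3rd above the minor tonic
A minor 3rd above A is C
→ relative major of A minor is C major
= C major


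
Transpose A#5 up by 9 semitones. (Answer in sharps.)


Working:
A#5: chromatic position 10 in octave 5 → absolute = 5×12 + 10 = 70
Transpose up 9: 70 + 9 = 79
79 = 6×12 + 7 → G in octave 6
Result = G6


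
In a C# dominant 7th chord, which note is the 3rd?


Dominant 7th chord = root + major 3rd + perfect 5th + minor 7th
Seventh chords stack in thirds, so the letter names are C-E-G-B
Root: C#
Major 3rd above C#: E#
Perfect 5th above C#: G#
Minor 7th above C#: B
The 3rd = E#


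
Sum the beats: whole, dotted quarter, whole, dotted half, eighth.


Beat values:
  whole = 4 beats
  dotted quarter = 1.5 beats
  whole = 4 beats
  dotted half = 3 beats
  eighth = 0.5 beats
Sum = 4 + 1.5 + 4 + 3 + 0.5
= 13 beats


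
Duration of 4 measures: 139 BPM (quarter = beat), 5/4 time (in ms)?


Let's work it out.
Quarter-note beat duration = 60000 / 139 ms
Beats per measure (5/4) = 5
One measure = 5 × 60000 / 139 = 300000 / 139 ms
4 measures = 4 × 300000 / 139 = 1200000 / 139
= 8633.1 ms


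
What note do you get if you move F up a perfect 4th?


perfect 4th: 4 letter names, 5 semitones
Letter: F + 3 → B
Pitch: F + 5 semitones, spelled as a B → Bb
= Bb


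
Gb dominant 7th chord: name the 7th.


Working:
Dominant 7th chord = root + major 3rd + perfect 5th + minor 7th
Seventh chords stack in thirds, so the letter names are G-B-D-F
Root: Gb
Major 3rd above Gb: Bb
Perfect 5th above Gb: Db
Minor 7th above Gb: Fb
The 7th = Fb


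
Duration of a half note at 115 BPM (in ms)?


Step by step:
One quarter-note beat = 60000 / BPM = 60000 / 115 ms
Half note = 2 × quarter note
Duration = 2 × 60000 / 115 = 120000 / 115
= 1043.5 ms


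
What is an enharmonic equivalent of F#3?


Reasoning:
Enharmonic notes sound the same pitch but are spelled with different letter names
F# and Gb name the same pitch class
= Gb3


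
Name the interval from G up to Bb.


Solution.
Letter names: G → B spans 3 letter names → a 3rd
Semitones: G → Bb = 3 half-steps
A 3rd of 3 semitones is a minor 3rd
= minor 3rd


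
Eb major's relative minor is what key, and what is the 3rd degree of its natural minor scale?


The relative minor shares the major's key signature and starts on its 6th degree
6th degree = a major 6th above the tonic; a major 6th above Eb is C
→ relative minor of Eb major is C minor
C natural minor scale: C D Eb F G Ab Bb
= C minor; 3rd degree = Eb


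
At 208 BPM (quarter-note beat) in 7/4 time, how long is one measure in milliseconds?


Quarter-note beat duration = 60000 / 208 ms
Beats per measure (7/4) = 7
One measure = 7 × 60000 / 208 = 420000 / 208 ms
= 2019.2 ms


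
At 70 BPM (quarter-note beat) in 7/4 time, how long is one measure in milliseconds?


Let's work it out.
Quarter-note beat duration = 60000 / 70 ms
Beats per measure (7/4) = 7
One measure = 7 × 60000 / 70 = 420000 / 70 ms
= 6000.0 ms


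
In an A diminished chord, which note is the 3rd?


Diminished triad = root + minor 3rd (3 semitones) + diminished 5th (6 semitones)
A triad on A stacks thirds, so the chord tones use letter names A-C-E
Root: A
Minor 3rd above A: C
Diminished 5th above A: Eb
The 3rd = C


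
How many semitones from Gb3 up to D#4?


Reasoning:
Absolute semitone position = octave×12 + chromatic position
Gb3: 3×12 + 6 = 42
D#4: 4×12 + 3 = 51
Difference = 51 - 42 = 9
= 9 semitones


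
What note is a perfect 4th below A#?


A 4th spans 4 letter names, so from A we land on E
A perfect 4th = 5 semitones below A#
Spell E at that pitch: E#
= E#


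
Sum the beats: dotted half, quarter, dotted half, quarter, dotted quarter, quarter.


Solution.
Beat values:
  dotted half = 3 beats
  quarter = 1 beat
  dotted half = 3 beats
  quarter = 1 beat
  dotted quarter = 1.5 beats
  quarter = 1 beat
Sum = 3 + 1 + 3 + 1 + 1.5 + 1
= 10.5 beats


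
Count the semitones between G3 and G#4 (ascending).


Let's work it out.
Absolute semitone position = octave×12 + chromatic position
G3: 3×12 + 7 = 43
G#4: 4×12 + 8 = 56
Difference = 56 - 43 = 13
= 13 semitones


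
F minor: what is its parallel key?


Working:
Parallel keys share the same tonic but differ in mode
F minor → parallel is F major
= F major


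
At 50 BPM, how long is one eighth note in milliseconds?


Solution.
One quarter-note beat = 60000 / BPM = 60000 / 50 ms
Eighth note = 1/2 × quarter note
Duration = 1/2 × 60000 / 50 = 30000 / 50
= 600.0 ms


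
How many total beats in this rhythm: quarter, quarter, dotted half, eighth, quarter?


Solution.
Beat values:
  quarter = 1 beat
  quarter = 1 beat
  dotted half = 3 beats
  eighth = 0.5 beats
  quarter = 1 beat
Sum = 1 + 1 + 3 + 0.5 + 1
= 6.5 beats


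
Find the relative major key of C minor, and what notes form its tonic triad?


The relative major shares the key signature and is a minor 3rd above the minor tonic
A minor 3rd above C is Eb
→ relative major of C minor is Eb major
Tonic triad of Eb major = root + major 3rd + perfect 5th = Eb G Bb
= Eb major; triad = Eb G Bb


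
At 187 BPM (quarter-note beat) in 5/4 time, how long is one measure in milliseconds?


Step by step:
Quarter-note beat duration = 60000 / 187 ms
Beats per measure (5/4) = 5
One measure = 5 × 60000 / 187 = 300000 / 187 ms
= 1604.3 ms


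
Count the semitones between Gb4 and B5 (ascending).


Let's work it out.
Absolute semitone position = octave×12 + chromatic position
Gb4: 4×12 + 6 = 54
B5: 5×12 + 11 = 71
Difference = 71 - 54 = 17
= 17 semitones


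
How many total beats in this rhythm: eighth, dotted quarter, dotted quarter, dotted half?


Let's work it out.
Beat values:
  eighth = 0.5 beats
  dotted quarter = 1.5 beats
  dotted quarter = 1.5 beats
  dotted half = 3 beats
Sum = 0.5 + 1.5 + 1.5 + 3
= 6.5 beats


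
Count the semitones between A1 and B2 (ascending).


Absolute semitone position = octave×12 + chromatic position
A1: 1×12 + 9 = 21
B2: 2×12 + 11 = 35
Difference = 35 - 21 = 14
= 14 semitones


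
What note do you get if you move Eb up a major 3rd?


Let's work it out.
major 3rd: 3 letter names, 4 semitones
Letter: E + 2 → G
Pitch: Eb + 4 semitones, spelled as a G → G
= G


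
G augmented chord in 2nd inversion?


Reasoning:
Root position: G B D#
2nd inversion: move root and 3rd up an octave
Bass note: D#
Notes (bottom to top) = D# G B


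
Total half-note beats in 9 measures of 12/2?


Time signature 12/2: the bottom number 2 means the half note gets one count
The top number 12 means 12 half-note beats per measure
Total = 12 × 9 measures
= 108 half-note beats


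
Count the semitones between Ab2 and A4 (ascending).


Reasoning:
Absolute semitone position = octave×12 + chromatic position
Ab2: 2×12 + 8 = 32
A4: 4×12 + 9 = 57
Difference = 57 - 32 = 25
= 25 semitones


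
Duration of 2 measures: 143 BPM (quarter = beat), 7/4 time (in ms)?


Step by step:
Quarter-note beat duration = 60000 / 143 ms
Beats per measure (7/4) = 7
One measure = 7 × 60000 / 143 = 420000 / 143 ms
2 measures = 2 × 420000 / 143 = 840000 / 143
= 5874.1 ms


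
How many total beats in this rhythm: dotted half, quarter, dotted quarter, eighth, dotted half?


Beat values:
  dotted half = 3 beats
  quarter = 1 beat
  dotted quarter = 1.5 beats
  eighth = 0.5 beats
  dotted half = 3 beats
Sum = 3 + 1 + 1.5 + 0.5 + 3
= 9 beats


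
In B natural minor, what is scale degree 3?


Let's work it out.
Natural minor scale pattern: W-H-W-W-H-W-W (2-1-2-2-1-2-2 semitones)
Starting from B:
  B + 2 semitones → C#
  C# + 1 semitone → D
  D + 2 semitones → E
  E + 2 semitones → F#
  F# + 1 semitone → G
  G + 2 semitones → A
  A + 2 semitones → B
Scale: B C# D E F# G A
Degree 3 = D


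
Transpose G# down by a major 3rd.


major 3rd: 3 letter names, 4 semitones
Letter: G - 2 → E
Pitch: G# - 4 semitones, spelled as an E → E
= E


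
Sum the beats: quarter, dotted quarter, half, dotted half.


Solution.
Beat values:
  quarter = 1 beat
  dotted quarter = 1.5 beats
  half = 2 beats
  dotted half = 3 beats
Sum = 1 + 1.5 + 2 + 3
= 7.5 beats


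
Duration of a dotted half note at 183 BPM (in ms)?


One quarter-note beat = 60000 / BPM = 60000 / 183 ms
Dotted half note = 3 × quarter note
Duration = 3 × 60000 / 183 = 180000 / 183
= 983.6 ms


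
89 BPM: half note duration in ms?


Working:
One quarter-note beat = 60000 / BPM = 60000 / 89 ms
Half note = 2 × quarter note
Duration = 2 × 60000 / 89 = 120000 / 89
= 1348.3 ms


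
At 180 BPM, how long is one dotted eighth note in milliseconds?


Solution.
One quarter-note beat = 60000 / BPM = 60000 / 180 ms
Dotted eighth note = 3/4 × quarter note
Duration = 3/4 × 60000 / 180 = 45000 / 180
= 250.0 ms


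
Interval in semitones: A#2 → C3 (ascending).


Absolute semitone position = octave×12 + chromatic position
A#2: 2×12 + 10 = 34
C3: 3×12 + 0 = 36
Difference = 36 - 34 = 2
= 2 semitones


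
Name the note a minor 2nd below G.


Step by step:
A 2nd spans 2 letter names, so from G we land on F
A minor 2nd = 1 semitone below G
Spell F at that pitch: F#
= F#


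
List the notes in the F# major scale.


Reasoning:
Major scale pattern: W-W-H-W-W-W-H (2-2-1-2-2-2-1 semitones)
Starting from F#:
  F# + 2 semitones → G#
  G# + 2 semitones → A#
  A# + 1 semitone → B
  B + 2 semitones → C#
  C# + 2 semitones → D#
  D# + 2 semitones → E#
  E# + 1 semitone → F#
Scale = F# G# A# B C# D# E#


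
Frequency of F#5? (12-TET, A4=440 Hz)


Solution.
f = 440 × 2^(n/12) where n = semitones from A4
F#5: 9 semitones from A4
f = 440 × 2^(9/12)
f = 739.99 Hz


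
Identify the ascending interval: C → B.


Solution.
Letter names: C → B spans 7 letter names → a 7th
Semitones: C → B = 11 half-steps
A 7th of 11 semitones is a major 7th
= major 7th


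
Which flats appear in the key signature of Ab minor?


Let's work it out.
Flat minor keys: A(0), D(1), G(2), C(3), F(4), Bb(5), Eb(6), Ab(7)
Ab minor has 7 flats
Order of flats: Bb Eb Ab Db Gb Cb Fb → first 7: Bb, Eb, Ab, Db, Gb, Cb, Fb
= Bb, Eb, Ab, Db, Gb, Cb, Fb


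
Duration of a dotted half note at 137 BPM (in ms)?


One quarter-note beat = 60000 / BPM = 60000 / 137 ms
Dotted half note = 3 × quarter note
Duration = 3 × 60000 / 137 = 180000 / 137
= 1313.9 ms


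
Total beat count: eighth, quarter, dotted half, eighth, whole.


Working:
Beat values:
  eighth = 0.5 beats
  quarter = 1 beat
  dotted half = 3 beats
  eighth = 0.5 beats
  whole = 4 beats
Sum = 0.5 + 1 + 3 + 0.5 + 4
= 9 beats


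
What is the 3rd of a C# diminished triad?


Solution.
Diminished triad = root + minor 3rd (3 semitones) + diminished 5th (6 semitones)
A triad on C# stacks thirds, so the chord tones use letter names C-E-G
Root: C#
Minor 3rd above C#: E
Diminished 5th above C#: G
The 3rd = E


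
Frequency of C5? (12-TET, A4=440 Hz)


Let's work it out.
f = 440 × 2^(n/12) where n = semitones from A4
C5: 3 semitones from A4
f = 440 × 2^(3/12)
f = 523.25 Hz


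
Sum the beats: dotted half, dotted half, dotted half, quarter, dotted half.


Working:
Beat values:
  dotted half = 3 beats
  dotted half = 3 beats
  dotted half = 3 beats
  quarter = 1 beat
  dotted half = 3 beats
Sum = 3 + 3 + 3 + 1 + 3
= 13 beats


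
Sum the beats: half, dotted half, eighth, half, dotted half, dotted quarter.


Beat values:
  half = 2 beats
  dotted half = 3 beats
  eighth = 0.5 beats
  half = 2 beats
  dotted half = 3 beats
  dotted quarter = 1.5 beats
Sum = 2 + 3 + 0.5 + 2 + 3 + 1.5
= 12 beats


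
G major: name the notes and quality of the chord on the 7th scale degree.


Reasoning:
G major scale: G A B C D E F#
Diatonic triad on degree 7 stacks scale notes 7, 2, 4: F# A C
F#→A = 3 semitones; F#→C = 6 semitones → diminished triad
= F# A C (diminished)


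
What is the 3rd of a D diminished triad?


Reasoning:
Diminished triad = root + minor 3rd (3 semitones) + diminished 5th (6 semitones)
A triad on D stacks thirds, so the chord tones use letter names D-F-A
Root: D
Minor 3rd above D: F
Diminished 5th above D: Ab
The 3rd = F


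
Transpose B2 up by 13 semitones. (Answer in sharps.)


Working:
B2: chromatic position 11 in octave 2 → absolute = 2×12 + 11 = 35
Transpose up 13: 35 + 13 = 48
48 = 4×12 + 0 → C in octave 4
Result = C4


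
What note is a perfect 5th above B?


Let's work it out.
A 5th spans 5 letter names, so from B we land on F
A perfect 5th = 7 semitones above B
Spell F at that pitch: F#
= F#


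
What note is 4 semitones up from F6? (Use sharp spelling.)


F6: chromatic position 5 in octave 6 → absolute = 6×12 + 5 = 77
Transpose up 4: 77 + 4 = 81
81 = 6×12 + 9 → A in octave 6
Result = A6


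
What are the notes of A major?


Solution.
Major scale pattern: W-W-H-W-W-W-H (2-2-1-2-2-2-1 semitones)
Starting from A:
  A + 2 semitones → B
  B + 2 semitones → C#
  C# + 1 semitone → D
  D + 2 semitones → E
  E + 2 semitones → F#
  F# + 2 semitones → G#
  G# + 1 semitone → A
Scale = A B C# D E F# G#


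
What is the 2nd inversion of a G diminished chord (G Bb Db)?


Solution.
Root position: G Bb Db
2nd inversion: move root and 3rd up an octave
Bass note: Db
Notes (bottom to top) = Db G Bb


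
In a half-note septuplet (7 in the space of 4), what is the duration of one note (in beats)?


Step by step:
Septuplet: 7 notes occupy the space of 4 half notes
Space = 4 × 2 = 8 beats
Each septuplet note = 8 / 7 = 8/7 beats
= 8/7 beats


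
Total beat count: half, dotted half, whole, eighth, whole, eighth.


Solution.
Beat values:
  half = 2 beats
  dotted half = 3 beats
  whole = 4 beats
  eighth = 0.5 beats
  whole = 4 beats
  eighth = 0.5 beats
Sum = 2 + 3 + 4 + 0.5 + 4 + 0.5
= 14 beats


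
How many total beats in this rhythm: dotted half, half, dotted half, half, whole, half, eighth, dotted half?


Working:
Beat values:
  dotted half = 3 beats
  half = 2 beats
  dotted half = 3 beats
  half = 2 beats
  whole = 4 beats
  half = 2 beats
  eighth = 0.5 beats
  dotted half = 3 beats
Sum = 3 + 2 + 3 + 2 + 4 + 2 + 0.5 + 3
= 19.5 beats


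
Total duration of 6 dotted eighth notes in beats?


Base eighth note = 1/2 beats
Dot 1 adds half the previous value: +1/4
One dotted eighth = 1/2 + 1/4 = 3/4
6 of them = 6 × 3/4 = 9/2
= 9/2 beats


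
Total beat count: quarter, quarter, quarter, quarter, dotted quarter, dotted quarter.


Beat values:
  quarter = 1 beat
  quarter = 1 beat
  quarter = 1 beat
  quarter = 1 beat
  dotted quarter = 1.5 beats
  dotted quarter = 1.5 beats
Sum = 1 + 1 + 1 + 1 + 1.5 + 1.5
= 7 beats


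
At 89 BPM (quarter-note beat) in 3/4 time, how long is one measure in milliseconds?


Working:
Quarter-note beat duration = 60000 / 89 ms
Beats per measure (3/4) = 3
One measure = 3 × 60000 / 89 = 180000 / 89 ms
= 2022.5 ms


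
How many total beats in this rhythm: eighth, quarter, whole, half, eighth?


Step by step:
Beat values:
  eighth = 0.5 beats
  quarter = 1 beat
  whole = 4 beats
  half = 2 beats
  eighth = 0.5 beats
Sum = 0.5 + 1 + 4 + 2 + 0.5
= 8 beats


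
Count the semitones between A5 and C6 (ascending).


Let's work it out.
Absolute semitone position = octave×12 + chromatic position
A5: 5×12 + 9 = 69
C6: 6×12 + 0 = 72
Difference = 72 - 69 = 3
= 3 semitones


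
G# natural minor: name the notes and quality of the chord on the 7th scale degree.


Let's work it out.
G# natural minor scale: G# A# B C# D# E F#
Diatonic triad on degree 7 stacks scale notes 7, 2, 4: F# A# C#
F#→A# = 4 semitones; F#→C# = 7 semitones → major triad
= F# A# C# (major)


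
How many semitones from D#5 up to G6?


Reasoning:
Absolute semitone position = octave×12 + chromatic position
D#5: 5×12 + 3 = 63
G6: 6×12 + 7 = 79
Difference = 79 - 63 = 16
= 16 semitones


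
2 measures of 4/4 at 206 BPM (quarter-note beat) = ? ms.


Let's work it out.
Quarter-note beat duration = 60000 / 206 ms
Beats per measure (4/4) = 4
One measure = 4 × 60000 / 206 = 240000 / 206 ms
2 measures = 2 × 240000 / 206 = 480000 / 206
= 2330.1 ms


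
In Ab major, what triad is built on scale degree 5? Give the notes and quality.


Let's work it out.
Ab major scale: Ab Bb C Db Eb F G
Diatonic triad on degree 5 stacks scale notes 5, 7, 2: Eb G Bb
Eb→G = 4 semitones; Eb→Bb = 7 semitones → major triad
= Eb G Bb (major)


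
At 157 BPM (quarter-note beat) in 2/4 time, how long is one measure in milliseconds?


Working:
Quarter-note beat duration = 60000 / 157 ms
Beats per measure (2/4) = 2
One measure = 2 × 60000 / 157 = 120000 / 157 ms
= 764.3 ms


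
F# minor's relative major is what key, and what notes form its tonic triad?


Solution.
The relative major shares the key signature and is a minor 3rd above the minor tonic
A minor 3rd above F# is A
→ relative major of F# minor is A major
Tonic triad of A major = root + major 3rd + perfect 5th = A C# E
= A major; triad = A C# E


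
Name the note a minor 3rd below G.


A 3rd spans 3 letter names, so from G we land on E
A minor 3rd = 3 semitones below G
Spell E at that pitch: E
= E


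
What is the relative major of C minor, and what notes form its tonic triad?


The relative major shares the key signature and is a minor 3rd above the minor tonic
A minor 3rd above C is Eb
→ relative major of C minor is Eb major
Tonic triad of Eb major = root + major 3rd + perfect 5th = Eb G Bb
= Eb major; triad = Eb G Bb


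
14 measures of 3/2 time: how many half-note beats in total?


Let's work it out.
Time signature 3/2: the bottom number 2 means the half note gets one count
The top number 3 means 3 half-note beats per measure
Total = 3 × 14 measures
= 42 half-note beats


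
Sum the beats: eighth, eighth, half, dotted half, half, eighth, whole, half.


Step by step:
Beat values:
  eighth = 0.5 beats
  eighth = 0.5 beats
  half = 2 beats
  dotted half = 3 beats
  half = 2 beats
  eighth = 0.5 beats
  whole = 4 beats
  half = 2 beats
Sum = 0.5 + 0.5 + 2 + 3 + 2 + 0.5 + 4 + 2
= 14.5 beats


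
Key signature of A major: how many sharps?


Let's work it out.
Sharp major keys follow the circle of fifths: C(0), G(1), D(2), A(3), E(4), B(5), F#(6), C#(7)
A major has 3 sharps
Order of sharps: F# C# G# D# A# E# B# → first 3: F#, C#, G#
= 3 sharps


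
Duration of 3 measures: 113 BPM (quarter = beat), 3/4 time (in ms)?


Quarter-note beat duration = 60000 / 113 ms
Beats per measure (3/4) = 3
One measure = 3 × 60000 / 113 = 180000 / 113 ms
3 measures = 3 × 180000 / 113 = 540000 / 113
= 4778.8 ms


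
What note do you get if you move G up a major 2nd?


Reasoning:
major 2nd: 2 letter names, 2 semitones
Letter: G + 1 → A
Pitch: G + 2 semitones, spelled as an A → A
= A


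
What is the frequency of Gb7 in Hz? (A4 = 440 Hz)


Let's work it out.
f = 440 × 2^(n/12) where n = semitones from A4
Gb7: 33 semitones from A4
f = 440 × 2^(33/12)
f = 2959.96 Hz


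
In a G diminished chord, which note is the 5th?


Step by step:
Diminished triad = root + minor 3rd (3 semitones) + diminished 5th (6 semitones)
A triad on G stacks thirds, so the chord tones use letter names G-B-D
Root: G
Minor 3rd above G: Bb
Diminished 5th above G: Db
The 5th = Db


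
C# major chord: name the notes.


Major triad = root + major 3rd (4 semitones) + perfect 5th (7 semitones)
A triad on C# stacks thirds, so the chord tones use letter names C-E-G
Root: C#
Major 3rd above C#: E#
Perfect 5th above C#: G#
Chord = C# E# G#


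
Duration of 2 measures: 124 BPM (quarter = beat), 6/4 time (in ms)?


Step by step:
Quarter-note beat duration = 60000 / 124 ms
Beats per measure (6/4) = 6
One measure = 6 × 60000 / 124 = 360000 / 124 ms
2 measures = 2 × 360000 / 124 = 720000 / 124
= 5806.5 ms


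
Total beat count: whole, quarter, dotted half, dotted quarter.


Solution.
Beat values:
  whole = 4 beats
  quarter = 1 beat
  dotted half = 3 beats
  dotted quarter = 1.5 beats
Sum = 4 + 1 + 3 + 1.5
= 9.5 beats


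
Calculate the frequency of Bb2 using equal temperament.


f = 440 × 2^(n/12) where n = semitones from A4
Bb2: -23 semitones from A4
f = 440 × 2^(-23/12)
f = 116.54 Hz
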